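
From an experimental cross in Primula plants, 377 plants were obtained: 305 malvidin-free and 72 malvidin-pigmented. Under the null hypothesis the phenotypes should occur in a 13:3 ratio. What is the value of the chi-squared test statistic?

Expected counts for N = 377 under a 13:3 ratio (total parts = 16):
  malvidin-free: 377 × 13/16 = 306.3125
  malvidin-pigmented: 377 × 3/16 = 70.6875
χ² = Σ (O − E)² / E
  malvidin-free: (305 − 306.3125)² / 306.3125 = 0.0056
  malvidin-pigmented: (72 − 70.6875)² / 70.6875 = 0.0244
χ² = 0.0056 + 0.0244 = 0.030

0.030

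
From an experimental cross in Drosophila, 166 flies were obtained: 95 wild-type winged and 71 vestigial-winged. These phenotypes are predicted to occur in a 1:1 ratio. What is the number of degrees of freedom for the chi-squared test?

A goodness-of-fit test with 2 phenotype classes has df = 2 − 1 = 1.

1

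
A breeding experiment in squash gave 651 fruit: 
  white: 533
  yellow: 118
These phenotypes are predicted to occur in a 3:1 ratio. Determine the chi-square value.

Total ratio parts = 4. Expected numbers out of 651:
  white: 651 × 3/4 = 488.25
  yellow: 651 × 1/4 = 162.75
χ² = Σ (O − E)² / E
  white: (533 − 488.25)² / 488.25 = 4.1015
  yellow: (118 − 162.75)² / 162.75 = 12.3045
χ² = 4.1015 + 12.3045 = 16.406

16.406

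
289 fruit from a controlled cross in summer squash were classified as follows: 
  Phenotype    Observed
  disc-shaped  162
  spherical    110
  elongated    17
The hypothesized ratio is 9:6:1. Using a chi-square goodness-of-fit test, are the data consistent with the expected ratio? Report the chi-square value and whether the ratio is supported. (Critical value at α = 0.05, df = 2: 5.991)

0.089; consistent

Under the 9:6:1 hypothesis (Σ ratio = 16, N = 289):
  disc-shaped: 289 × 9/16 = 162.5625
  spherical: 289 × 6/16 = 108.375
  elongated: 289 × 1/16 = 18.0625
χ² = Σ (O − E)² / E
  disc-shaped: (162 − 162.5625)² / 162.5625 = 0.0019
  spherical: (110 − 108.375)² / 108.375 = 0.0244
  elongated: (17 − 18.0625)² / 18.0625 = 0.0625
χ² = 0.0019 + 0.0244 + 0.0625 = 0.0888 ≈ 0.089
Degrees of freedom = 3 − 1 = 2; critical value at α = 0.05 is 5.991.
Since 0.089 < 5.991, we fail to reject the null hypothesis — the data are consistent with the 9:6:1 ratio.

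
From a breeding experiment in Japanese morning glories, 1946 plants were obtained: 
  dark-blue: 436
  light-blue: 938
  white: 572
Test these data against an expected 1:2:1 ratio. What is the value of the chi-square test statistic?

Under the 1:2:1 hypothesis (Σ ratio = 4, N = 1946):
  dark-blue: 1946 × 1/4 = 486.5
  light-blue: 1946 × 2/4 = 973
  white: 1946 × 1/4 = 486.5
χ² = Σ (O − E)² / E
  dark-blue: (436 − 486.5)² / 486.5 = 5.2420
  light-blue: (938 − 973)² / 973 = 1.2590
  white: (572 − 486.5)² / 486.5 = 15.0262
χ² = 5.2420 + 1.2590 + 15.0262 = 21.5272 ≈ 21.527

21.527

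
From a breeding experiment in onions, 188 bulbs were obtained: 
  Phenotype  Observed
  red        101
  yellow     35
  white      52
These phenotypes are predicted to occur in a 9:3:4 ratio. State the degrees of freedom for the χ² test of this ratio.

A goodness-of-fit test with 3 phenotype classes has df = 3 − 1 = 2.

2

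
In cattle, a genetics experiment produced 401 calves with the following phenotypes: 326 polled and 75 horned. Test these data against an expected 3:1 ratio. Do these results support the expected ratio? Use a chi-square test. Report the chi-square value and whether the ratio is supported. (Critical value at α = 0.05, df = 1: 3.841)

8.480; not consistent

Under the 3:1 hypothesis (Σ ratio = 4, N = 401):
  polled: 401 × 3/4 = 300.75
  horned: 401 × 1/4 = 100.25
χ² = Σ (O − E)² / E
  polled: (326 − 300.75)² / 300.75 = 2.1199
  horned: (75 − 100.25)² / 100.25 = 6.3597
χ² = 2.1199 + 6.3597 = 8.4796 ≈ 8.480
Degrees of freedom = 2 − 1 = 1; critical value at α = 0.05 is 3.841.
Since 8.480 > 3.841, we reject the null hypothesis — the data do not fit the 3:1 ratio.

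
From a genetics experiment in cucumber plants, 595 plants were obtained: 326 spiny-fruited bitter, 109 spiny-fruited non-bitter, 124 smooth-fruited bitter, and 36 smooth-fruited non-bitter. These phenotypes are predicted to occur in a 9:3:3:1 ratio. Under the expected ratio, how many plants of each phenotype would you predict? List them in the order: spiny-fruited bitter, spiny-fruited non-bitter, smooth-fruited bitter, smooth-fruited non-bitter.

334.6875, 111.5625, 111.5625, 37.1875

Total ratio parts = 16. Expected numbers out of 595:
  spiny-fruited bitter: 595 × 9/16 = 334.6875
  spiny-fruited non-bitter: 595 × 3/16 = 111.5625
  smooth-fruited bitter: 595 × 3/16 = 111.5625
  smooth-fruited non-bitter: 595 × 1/16 = 37.1875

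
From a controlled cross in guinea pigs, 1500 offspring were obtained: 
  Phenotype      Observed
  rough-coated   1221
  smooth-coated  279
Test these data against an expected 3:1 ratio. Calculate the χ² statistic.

Total ratio parts = 4. Expected numbers out of 1500:
  rough-coated: 1500 × 3/4 = 1125
  smooth-coated: 1500 × 1/4 = 375
χ² = Σ (O − E)² / E
  rough-coated: (1221 − 1125)² / 1125 = 8.1920
  smooth-coated: (279 − 375)² / 375 = 24.5760
χ² = 8.1920 + 24.5760 = 32.768

32.768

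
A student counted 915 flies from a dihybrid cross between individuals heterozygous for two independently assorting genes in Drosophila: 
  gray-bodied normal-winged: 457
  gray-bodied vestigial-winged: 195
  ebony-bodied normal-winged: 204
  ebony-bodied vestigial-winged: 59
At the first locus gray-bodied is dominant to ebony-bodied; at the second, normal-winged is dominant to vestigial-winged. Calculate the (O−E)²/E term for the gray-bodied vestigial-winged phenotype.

3.202

A dihybrid F₂ with independent assortment and complete dominance at both loci gives a 9:3:3:1 phenotypic ratio.
Expected counts for N = 915 under a 9:3:3:1 ratio (total parts = 16):
  gray-bodied normal-winged: 915 × 9/16 = 514.6875
  gray-bodied vestigial-winged: 915 × 3/16 = 171.5625
  ebony-bodied normal-winged: 915 × 3/16 = 171.5625
  ebony-bodied vestigial-winged: 915 × 1/16 = 57.1875
Contribution of gray-bodied vestigial-winged: (195 − 171.5625)² / 171.5625 = 3.2018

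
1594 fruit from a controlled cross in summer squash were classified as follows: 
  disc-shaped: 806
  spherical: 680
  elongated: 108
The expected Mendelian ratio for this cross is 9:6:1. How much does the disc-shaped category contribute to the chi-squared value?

9.160

The 9:6:1 ratio has 16 parts, so with N = 1594 the expected counts are:
  disc-shaped: 1594 × 9/16 = 896.625
  spherical: 1594 × 6/16 = 597.75
  elongated: 1594 × 1/16 = 99.625
Contribution of disc-shaped: (806 − 896.625)² / 896.625 = 9.1598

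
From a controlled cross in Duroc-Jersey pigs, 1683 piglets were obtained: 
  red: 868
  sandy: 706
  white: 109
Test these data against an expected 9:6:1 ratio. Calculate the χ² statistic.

Expected counts for N = 1683 under a 9:6:1 ratio (total parts = 16):
  red: 1683 × 9/16 = 946.6875
  sandy: 1683 × 6/16 = 631.125
  white: 1683 × 1/16 = 105.1875
χ² = Σ (O − E)² / E
  red: (868 − 946.6875)² / 946.6875 = 6.5404
  sandy: (706 − 631.125)² / 631.125 = 8.8830
  white: (109 − 105.1875)² / 105.1875 = 0.1382
χ² = 6.5404 + 8.8830 + 0.1382 = 15.5616 ≈ 15.562

15.562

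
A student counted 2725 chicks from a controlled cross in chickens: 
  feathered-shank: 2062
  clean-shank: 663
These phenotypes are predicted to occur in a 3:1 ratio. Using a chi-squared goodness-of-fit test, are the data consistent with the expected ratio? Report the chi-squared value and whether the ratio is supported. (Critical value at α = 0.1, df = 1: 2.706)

0.652; consistent

Under the 3:1 hypothesis (Σ ratio = 4, N = 2725):
  feathered-shank: 2725 × 3/4 = 2043.75
  clean-shank: 2725 × 1/4 = 681.25
χ² = Σ (O − E)² / E
  feathered-shank: (2062 − 2043.75)² / 2043.75 = 0.1630
  clean-shank: (663 − 681.25)² / 681.25 = 0.4889
χ² = 0.1630 + 0.4889 = 0.6519 ≈ 0.652
Degrees of freedom = 2 − 1 = 1; critical value at α = 0.1 is 2.706.
Since 0.652 < 2.706, we fail to reject the null hypothesis — the data are consistent with the 3:1 ratio.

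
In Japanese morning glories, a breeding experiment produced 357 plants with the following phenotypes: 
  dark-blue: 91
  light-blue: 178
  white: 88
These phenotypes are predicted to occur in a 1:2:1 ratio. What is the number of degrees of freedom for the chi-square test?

A goodness-of-fit test with 3 phenotype classes has df = 3 − 1 = 2.

2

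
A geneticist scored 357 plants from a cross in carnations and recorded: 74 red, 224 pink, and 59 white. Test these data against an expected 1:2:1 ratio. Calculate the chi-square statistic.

Under the 1:2:1 hypothesis (Σ ratio = 4, N = 357):
  red: 357 × 1/4 = 89.25
  pink: 357 × 2/4 = 178.5
  white: 357 × 1/4 = 89.25
χ² = Σ (O − E)² / E
  red: (74 − 89.25)² / 89.25 = 2.6057
  pink: (224 − 178.5)² / 178.5 = 11.5980
  white: (59 − 89.25)² / 89.25 = 10.2528
χ² = 2.6057 + 11.5980 + 10.2528 = 24.4565 ≈ 24.457

24.457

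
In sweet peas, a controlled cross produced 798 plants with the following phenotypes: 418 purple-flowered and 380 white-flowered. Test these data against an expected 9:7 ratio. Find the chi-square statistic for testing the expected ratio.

Expected counts for N = 798 under a 9:7 ratio (total parts = 16):
  purple-flowered: 798 × 9/16 = 448.875
  white-flowered: 798 × 7/16 = 349.125
χ² = Σ (O − E)² / E
  purple-flowered: (418 − 448.875)² / 448.875 = 2.1237
  white-flowered: (380 − 349.125)² / 349.125 = 2.7304
χ² = 2.1237 + 2.7304 = 4.8541 ≈ 4.854

4.854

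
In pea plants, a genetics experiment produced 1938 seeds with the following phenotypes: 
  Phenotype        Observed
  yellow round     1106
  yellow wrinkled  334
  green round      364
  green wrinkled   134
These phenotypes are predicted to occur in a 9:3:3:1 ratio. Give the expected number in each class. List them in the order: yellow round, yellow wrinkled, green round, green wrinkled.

Expected counts for N = 1938 under a 9:3:3:1 ratio (total parts = 16):
  yellow round: 1938 × 9/16 = 1090.125
  yellow wrinkled: 1938 × 3/16 = 363.375
  green round: 1938 × 3/16 = 363.375
  green wrinkled: 1938 × 1/16 = 121.125

1090.125, 363.375, 363.375, 121.125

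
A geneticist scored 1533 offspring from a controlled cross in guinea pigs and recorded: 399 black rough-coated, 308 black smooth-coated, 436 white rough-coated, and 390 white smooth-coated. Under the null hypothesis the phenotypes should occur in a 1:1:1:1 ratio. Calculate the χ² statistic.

Under the 1:1:1:1 hypothesis (Σ ratio = 4, N = 1533):
  black rough-coated: 1533 × 1/4 = 383.25
  black smooth-coated: 1533 × 1/4 = 383.25
  white rough-coated: 1533 × 1/4 = 383.25
  white smooth-coated: 1533 × 1/4 = 383.25
χ² = Σ (O − E)² / E
  black rough-coated: (399 − 383.25)² / 383.25 = 0.6473
  black smooth-coated: (308 − 383.25)² / 383.25 = 14.7751
  white rough-coated: (436 − 383.25)² / 383.25 = 7.2604
  white smooth-coated: (390 − 383.25)² / 383.25 = 0.1189
χ² = 0.6473 + 14.7751 + 7.2604 + 0.1189 = 22.8017 ≈ 22.802

22.802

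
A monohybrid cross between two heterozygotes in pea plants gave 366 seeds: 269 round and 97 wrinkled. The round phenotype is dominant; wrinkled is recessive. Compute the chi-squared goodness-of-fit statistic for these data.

0.441

For a monohybrid cross between heterozygotes with complete dominance, the expected phenotypic ratio is 3:1.
Under the 3:1 hypothesis (Σ ratio = 4, N = 366):
  round: 366 × 3/4 = 274.5
  wrinkled: 366 × 1/4 = 91.5
χ² = Σ (O − E)² / E
  round: (269 − 274.5)² / 274.5 = 0.1102
  wrinkled: (97 − 91.5)² / 91.5 = 0.3306
χ² = 0.1102 + 0.3306 = 0.4408 ≈ 0.441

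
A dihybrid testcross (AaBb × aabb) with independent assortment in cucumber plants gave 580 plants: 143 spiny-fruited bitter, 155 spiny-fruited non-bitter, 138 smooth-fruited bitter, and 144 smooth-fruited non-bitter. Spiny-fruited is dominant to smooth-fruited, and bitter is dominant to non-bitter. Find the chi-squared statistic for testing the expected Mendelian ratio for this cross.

A dihybrid testcross with independent assortment gives a 1:1:1:1 ratio.
Expected counts for N = 580 under a 1:1:1:1 ratio (total parts = 4):
  spiny-fruited bitter: 580 × 1/4 = 145
  spiny-fruited non-bitter: 580 × 1/4 = 145
  smooth-fruited bitter: 580 × 1/4 = 145
  smooth-fruited non-bitter: 580 × 1/4 = 145
χ² = Σ (O − E)² / E
  spiny-fruited bitter: (143 − 145)² / 145 = 0.0276
  spiny-fruited non-bitter: (155 − 145)² / 145 = 0.6897
  smooth-fruited bitter: (138 − 145)² / 145 = 0.3379
  smooth-fruited non-bitter: (144 − 145)² / 145 = 0.0069
χ² = 0.0276 + 0.6897 + 0.3379 + 0.0069 = 1.0621 ≈ 1.062

1.062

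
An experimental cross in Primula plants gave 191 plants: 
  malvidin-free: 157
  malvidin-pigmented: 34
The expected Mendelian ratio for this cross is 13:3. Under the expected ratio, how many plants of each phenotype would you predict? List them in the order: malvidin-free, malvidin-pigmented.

155.1875, 35.8125

Expected counts for N = 191 under a 13:3 ratio (total parts = 16):
  malvidin-free: 191 × 13/16 = 155.1875
  malvidin-pigmented: 191 × 3/16 = 35.8125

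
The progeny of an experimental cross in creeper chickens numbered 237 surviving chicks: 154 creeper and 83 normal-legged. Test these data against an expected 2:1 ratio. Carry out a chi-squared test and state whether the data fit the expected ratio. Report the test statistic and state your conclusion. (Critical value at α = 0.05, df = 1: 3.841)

Expected counts for N = 237 under a 2:1 ratio (total parts = 3):
  creeper: 237 × 2/3 = 158
  normal-legged: 237 × 1/3 = 79
χ² = Σ (O − E)² / E
  creeper: (154 − 158)² / 158 = 0.1013
  normal-legged: (83 − 79)² / 79 = 0.2025
χ² = 0.1013 + 0.2025 = 0.3038 ≈ 0.304
Degrees of freedom = 2 − 1 = 1; critical value at α = 0.05 is 3.841.
Since 0.304 < 3.841, we fail to reject the null hypothesis — the data are consistent with the 2:1 ratio.

0.304; consistent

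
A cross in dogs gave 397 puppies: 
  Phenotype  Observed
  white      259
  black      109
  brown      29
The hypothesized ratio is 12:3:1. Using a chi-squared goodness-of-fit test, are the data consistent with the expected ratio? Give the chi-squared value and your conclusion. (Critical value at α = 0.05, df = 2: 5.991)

Total ratio parts = 16. Expected numbers out of 397:
  white: 397 × 12/16 = 297.75
  black: 397 × 3/16 = 74.4375
  brown: 397 × 1/16 = 24.8125
χ² = Σ (O − E)² / E
  white: (259 − 297.75)² / 297.75 = 5.0430
  black: (109 − 74.4375)² / 74.4375 = 16.0479
  brown: (29 − 24.8125)² / 24.8125 = 0.7067
χ² = 5.0430 + 16.0479 + 0.7067 = 21.7976 ≈ 21.798
Degrees of freedom = 3 − 1 = 2; critical value at α = 0.05 is 5.991.
Since 21.798 > 5.991, we reject the null hypothesis — the data do not fit the 12:3:1 ratio.

21.798; not consistent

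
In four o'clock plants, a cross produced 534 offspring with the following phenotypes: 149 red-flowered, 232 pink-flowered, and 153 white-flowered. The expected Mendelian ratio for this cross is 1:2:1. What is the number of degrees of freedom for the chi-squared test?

2

A goodness-of-fit test with 3 phenotype classes has df = 3 − 1 = 2.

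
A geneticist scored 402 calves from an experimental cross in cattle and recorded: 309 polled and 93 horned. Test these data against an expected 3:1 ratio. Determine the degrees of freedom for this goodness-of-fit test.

A goodness-of-fit test with 2 phenotype classes has df = 2 − 1 = 1.

1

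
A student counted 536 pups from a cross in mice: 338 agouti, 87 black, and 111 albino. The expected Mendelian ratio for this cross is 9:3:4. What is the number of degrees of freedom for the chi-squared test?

2

A goodness-of-fit test with 3 phenotype classes has df = 3 − 1 = 2.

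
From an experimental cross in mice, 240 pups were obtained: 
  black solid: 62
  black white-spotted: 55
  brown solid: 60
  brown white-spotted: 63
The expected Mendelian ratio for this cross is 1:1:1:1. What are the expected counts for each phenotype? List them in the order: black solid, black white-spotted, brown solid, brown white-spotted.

Under the 1:1:1:1 hypothesis (Σ ratio = 4, N = 240):
  black solid: 240 × 1/4 = 60
  black white-spotted: 240 × 1/4 = 60
  brown solid: 240 × 1/4 = 60
  brown white-spotted: 240 × 1/4 = 60

60, 60, 60, 60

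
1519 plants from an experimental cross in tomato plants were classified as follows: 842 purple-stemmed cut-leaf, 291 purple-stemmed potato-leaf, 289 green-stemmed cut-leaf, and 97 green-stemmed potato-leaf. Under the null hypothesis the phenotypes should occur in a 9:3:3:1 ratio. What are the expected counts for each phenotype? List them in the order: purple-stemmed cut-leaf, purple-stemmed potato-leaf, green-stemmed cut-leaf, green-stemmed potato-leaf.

Total ratio parts = 16. Expected numbers out of 1519:
  purple-stemmed cut-leaf: 1519 × 9/16 = 854.4375
  purple-stemmed potato-leaf: 1519 × 3/16 = 284.8125
  green-stemmed cut-leaf: 1519 × 3/16 = 284.8125
  green-stemmed potato-leaf: 1519 × 1/16 = 94.9375

854.4375, 284.8125, 284.8125, 94.9375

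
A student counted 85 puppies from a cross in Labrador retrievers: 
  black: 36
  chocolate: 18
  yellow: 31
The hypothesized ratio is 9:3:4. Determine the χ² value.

Under the 9:3:4 hypothesis (Σ ratio = 16, N = 85):
  black: 85 × 9/16 = 47.8125
  chocolate: 85 × 3/16 = 15.9375
  yellow: 85 × 4/16 = 21.25
χ² = Σ (O − E)² / E
  black: (36 − 47.8125)² / 47.8125 = 2.9184
  chocolate: (18 − 15.9375)² / 15.9375 = 0.2669
  yellow: (31 − 21.25)² / 21.25 = 4.4735
χ² = 2.9184 + 0.2669 + 4.4735 = 7.6588 ≈ 7.659

7.659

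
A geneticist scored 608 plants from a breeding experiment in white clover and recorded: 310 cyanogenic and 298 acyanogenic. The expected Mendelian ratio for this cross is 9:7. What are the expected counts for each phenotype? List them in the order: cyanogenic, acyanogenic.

342, 266

Expected counts for N = 608 under a 9:7 ratio (total parts = 16):
  cyanogenic: 608 × 9/16 = 342
  acyanogenic: 608 × 7/16 = 266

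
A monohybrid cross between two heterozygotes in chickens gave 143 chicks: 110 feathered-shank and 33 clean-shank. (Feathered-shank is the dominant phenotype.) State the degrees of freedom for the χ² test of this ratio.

1

For a monohybrid cross between heterozygotes with complete dominance, the expected phenotypic ratio is 3:1.
A goodness-of-fit test with 2 phenotype classes has df = 2 − 1 = 1.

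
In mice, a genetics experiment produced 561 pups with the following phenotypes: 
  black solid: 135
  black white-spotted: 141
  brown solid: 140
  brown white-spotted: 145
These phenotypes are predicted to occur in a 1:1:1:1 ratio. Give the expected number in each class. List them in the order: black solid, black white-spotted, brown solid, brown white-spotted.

Expected counts for N = 561 under a 1:1:1:1 ratio (total parts = 4):
  black solid: 561 × 1/4 = 140.25
  black white-spotted: 561 × 1/4 = 140.25
  brown solid: 561 × 1/4 = 140.25
  brown white-spotted: 561 × 1/4 = 140.25

140.25, 140.25, 140.25, 140.25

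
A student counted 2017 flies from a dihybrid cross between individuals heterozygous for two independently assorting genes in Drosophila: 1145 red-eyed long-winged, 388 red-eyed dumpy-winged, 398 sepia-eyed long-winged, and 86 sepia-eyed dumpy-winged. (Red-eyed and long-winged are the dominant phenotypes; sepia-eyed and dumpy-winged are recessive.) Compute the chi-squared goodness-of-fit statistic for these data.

A dihybrid F₂ with independent assortment and complete dominance at both loci gives a 9:3:3:1 phenotypic ratio.
The 9:3:3:1 ratio has 16 parts, so with N = 2017 the expected counts are:
  red-eyed long-winged: 2017 × 9/16 = 1134.5625
  red-eyed dumpy-winged: 2017 × 3/16 = 378.1875
  sepia-eyed long-winged: 2017 × 3/16 = 378.1875
  sepia-eyed dumpy-winged: 2017 × 1/16 = 126.0625
χ² = Σ (O − E)² / E
  red-eyed long-winged: (1145 − 1134.5625)² / 1134.5625 = 0.0960
  red-eyed dumpy-winged: (388 − 378.1875)² / 378.1875 = 0.2546
  sepia-eyed long-winged: (398 − 378.1875)² / 378.1875 = 1.0379
  sepia-eyed dumpy-winged: (86 − 126.0625)² / 126.0625 = 12.7318
χ² = 0.0960 + 0.2546 + 1.0379 + 12.7318 = 14.1203 ≈ 14.120

14.120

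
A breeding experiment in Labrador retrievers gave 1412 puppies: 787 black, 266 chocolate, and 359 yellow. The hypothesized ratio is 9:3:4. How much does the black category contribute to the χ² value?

0.066

Under the 9:3:4 hypothesis (Σ ratio = 16, N = 1412):
  black: 1412 × 9/16 = 794.25
  chocolate: 1412 × 3/16 = 264.75
  yellow: 1412 × 4/16 = 353
Contribution of black: (787 − 794.25)² / 794.25 = 0.0662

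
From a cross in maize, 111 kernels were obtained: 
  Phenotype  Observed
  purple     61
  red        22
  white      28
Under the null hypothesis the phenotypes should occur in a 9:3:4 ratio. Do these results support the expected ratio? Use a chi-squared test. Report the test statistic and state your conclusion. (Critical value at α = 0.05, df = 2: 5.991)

Expected counts for N = 111 under a 9:3:4 ratio (total parts = 16):
  purple: 111 × 9/16 = 62.4375
  red: 111 × 3/16 = 20.8125
  white: 111 × 4/16 = 27.75
χ² = Σ (O − E)² / E
  purple: (61 − 62.4375)² / 62.4375 = 0.0331
  red: (22 − 20.8125)² / 20.8125 = 0.0678
  white: (28 − 27.75)² / 27.75 = 0.0023
χ² = 0.0331 + 0.0678 + 0.0023 = 0.1032 ≈ 0.103
Degrees of freedom = 3 − 1 = 2; critical value at α = 0.05 is 5.991.
Since 0.103 < 5.991, we fail to reject the null hypothesis — the data are consistent with the 9:3:4 ratio.

0.103; consistent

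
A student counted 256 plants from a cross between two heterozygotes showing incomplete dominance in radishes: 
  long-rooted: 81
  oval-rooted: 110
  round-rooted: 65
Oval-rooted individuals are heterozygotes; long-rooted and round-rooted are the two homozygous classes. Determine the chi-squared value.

With incomplete dominance, a heterozygote × heterozygote cross gives a 1:2:1 phenotypic ratio.
Under the 1:2:1 hypothesis (Σ ratio = 4, N = 256):
  long-rooted: 256 × 1/4 = 64
  oval-rooted: 256 × 2/4 = 128
  round-rooted: 256 × 1/4 = 64
χ² = Σ (O − E)² / E
  long-rooted: (81 − 64)² / 64 = 4.5156
  oval-rooted: (110 − 128)² / 128 = 2.5312
  round-rooted: (65 − 64)² / 64 = 0.0156
χ² = 4.5156 + 2.5312 + 0.0156 = 7.0624 ≈ 7.062

7.062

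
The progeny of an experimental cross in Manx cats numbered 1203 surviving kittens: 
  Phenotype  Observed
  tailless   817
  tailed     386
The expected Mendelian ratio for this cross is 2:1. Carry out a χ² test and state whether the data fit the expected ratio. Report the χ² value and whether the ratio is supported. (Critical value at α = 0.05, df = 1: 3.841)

0.842; consistent

Expected counts for N = 1203 under a 2:1 ratio (total parts = 3):
  tailless: 1203 × 2/3 = 802
  tailed: 1203 × 1/3 = 401
χ² = Σ (O − E)² / E
  tailless: (817 − 802)² / 802 = 0.2805
  tailed: (386 − 401)² / 401 = 0.5611
χ² = 0.2805 + 0.5611 = 0.8416 ≈ 0.842
Degrees of freedom = 2 − 1 = 1; critical value at α = 0.05 is 3.841.
Since 0.842 < 3.841, we fail to reject the null hypothesis — the data are consistent with the 2:1 ratio.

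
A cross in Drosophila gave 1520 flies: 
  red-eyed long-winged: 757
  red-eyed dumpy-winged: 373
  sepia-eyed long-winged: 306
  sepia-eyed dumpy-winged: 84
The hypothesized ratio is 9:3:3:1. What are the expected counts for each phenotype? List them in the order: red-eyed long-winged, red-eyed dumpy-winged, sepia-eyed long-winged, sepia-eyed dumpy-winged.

Total ratio parts = 16. Expected numbers out of 1520:
  red-eyed long-winged: 1520 × 9/16 = 855
  red-eyed dumpy-winged: 1520 × 3/16 = 285
  sepia-eyed long-winged: 1520 × 3/16 = 285
  sepia-eyed dumpy-winged: 1520 × 1/16 = 95

855, 285, 285, 95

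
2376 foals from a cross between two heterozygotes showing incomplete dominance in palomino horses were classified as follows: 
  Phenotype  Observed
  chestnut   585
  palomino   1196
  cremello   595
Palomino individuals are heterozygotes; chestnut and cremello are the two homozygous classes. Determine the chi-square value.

0.192

With incomplete dominance, a heterozygote × heterozygote cross gives a 1:2:1 phenotypic ratio.
The 1:2:1 ratio has 4 parts, so with N = 2376 the expected counts are:
  chestnut: 2376 × 1/4 = 594
  palomino: 2376 × 2/4 = 1188
  cremello: 2376 × 1/4 = 594
χ² = Σ (O − E)² / E
  chestnut: (585 − 594)² / 594 = 0.1364
  palomino: (1196 − 1188)² / 1188 = 0.0539
  cremello: (595 − 594)² / 594 = 0.0017
χ² = 0.1364 + 0.0539 + 0.0017 = 0.192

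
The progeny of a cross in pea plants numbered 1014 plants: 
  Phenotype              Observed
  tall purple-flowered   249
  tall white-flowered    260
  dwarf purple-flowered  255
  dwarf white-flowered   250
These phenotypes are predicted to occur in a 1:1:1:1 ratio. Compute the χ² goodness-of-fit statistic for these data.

Under the 1:1:1:1 hypothesis (Σ ratio = 4, N = 1014):
  tall purple-flowered: 1014 × 1/4 = 253.5
  tall white-flowered: 1014 × 1/4 = 253.5
  dwarf purple-flowered: 1014 × 1/4 = 253.5
  dwarf white-flowered: 1014 × 1/4 = 253.5
χ² = Σ (O − E)² / E
  tall purple-flowered: (249 − 253.5)² / 253.5 = 0.0799
  tall white-flowered: (260 − 253.5)² / 253.5 = 0.1667
  dwarf purple-flowered: (255 − 253.5)² / 253.5 = 0.0089
  dwarf white-flowered: (250 − 253.5)² / 253.5 = 0.0483
χ² = 0.0799 + 0.1667 + 0.0089 + 0.0483 = 0.3038 ≈ 0.304

0.304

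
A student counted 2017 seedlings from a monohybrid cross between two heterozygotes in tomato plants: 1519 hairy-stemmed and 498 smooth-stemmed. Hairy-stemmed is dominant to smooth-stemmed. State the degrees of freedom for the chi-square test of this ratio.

For a monohybrid cross between heterozygotes with complete dominance, the expected phenotypic ratio is 3:1.
A goodness-of-fit test with 2 phenotype classes has df = 2 − 1 = 1.

1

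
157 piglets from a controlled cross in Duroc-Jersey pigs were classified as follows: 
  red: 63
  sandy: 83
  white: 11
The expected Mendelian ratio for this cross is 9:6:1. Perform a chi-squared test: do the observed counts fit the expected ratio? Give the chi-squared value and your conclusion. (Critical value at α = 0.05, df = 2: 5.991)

Expected counts for N = 157 under a 9:6:1 ratio (total parts = 16):
  red: 157 × 9/16 = 88.3125
  sandy: 157 × 6/16 = 58.875
  white: 157 × 1/16 = 9.8125
χ² = Σ (O − E)² / E
  red: (63 − 88.3125)² / 88.3125 = 7.2552
  sandy: (83 − 58.875)² / 58.875 = 9.8856
  white: (11 − 9.8125)² / 9.8125 = 0.1437
χ² = 7.2552 + 9.8856 + 0.1437 = 17.2845 ≈ 17.285
Degrees of freedom = 3 − 1 = 2; critical value at α = 0.05 is 5.991.
Since 17.285 > 5.991, we reject the null hypothesis — the data do not fit the 9:6:1 ratio.

17.285; not consistent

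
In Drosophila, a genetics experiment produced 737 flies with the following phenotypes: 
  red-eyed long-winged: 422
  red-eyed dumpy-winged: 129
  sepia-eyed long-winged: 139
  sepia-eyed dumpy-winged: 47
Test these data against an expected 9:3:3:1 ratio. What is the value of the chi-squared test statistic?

Expected counts for N = 737 under a 9:3:3:1 ratio (total parts = 16):
  red-eyed long-winged: 737 × 9/16 = 414.5625
  red-eyed dumpy-winged: 737 × 3/16 = 138.1875
  sepia-eyed long-winged: 737 × 3/16 = 138.1875
  sepia-eyed dumpy-winged: 737 × 1/16 = 46.0625
χ² = Σ (O − E)² / E
  red-eyed long-winged: (422 − 414.5625)² / 414.5625 = 0.1334
  red-eyed dumpy-winged: (129 − 138.1875)² / 138.1875 = 0.6108
  sepia-eyed long-winged: (139 − 138.1875)² / 138.1875 = 0.0048
  sepia-eyed dumpy-winged: (47 − 46.0625)² / 46.0625 = 0.0191
χ² = 0.1334 + 0.6108 + 0.0048 + 0.0191 = 0.7681 ≈ 0.768

0.768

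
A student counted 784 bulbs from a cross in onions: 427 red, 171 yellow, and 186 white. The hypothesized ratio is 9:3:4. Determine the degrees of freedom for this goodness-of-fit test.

A goodness-of-fit test with 3 phenotype classes has df = 3 − 1 = 2.

2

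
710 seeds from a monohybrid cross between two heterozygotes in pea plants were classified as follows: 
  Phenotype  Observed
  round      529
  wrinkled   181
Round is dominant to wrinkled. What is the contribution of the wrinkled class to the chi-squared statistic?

0.069

For a monohybrid cross between heterozygotes with complete dominance, the expected phenotypic ratio is 3:1.
Expected counts for N = 710 under a 3:1 ratio (total parts = 4):
  round: 710 × 3/4 = 532.5
  wrinkled: 710 × 1/4 = 177.5
Contribution of wrinkled: (181 − 177.5)² / 177.5 = 0.0690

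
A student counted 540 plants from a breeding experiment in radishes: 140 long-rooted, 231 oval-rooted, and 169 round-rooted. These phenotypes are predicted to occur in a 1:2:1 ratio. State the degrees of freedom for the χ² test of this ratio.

2

A goodness-of-fit test with 3 phenotype classes has df = 3 − 1 = 2.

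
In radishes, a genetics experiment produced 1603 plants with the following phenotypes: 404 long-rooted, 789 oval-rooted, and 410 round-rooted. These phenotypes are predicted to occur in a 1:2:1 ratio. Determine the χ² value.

0.435

The 1:2:1 ratio has 4 parts, so with N = 1603 the expected counts are:
  long-rooted: 1603 × 1/4 = 400.75
  oval-rooted: 1603 × 2/4 = 801.5
  round-rooted: 1603 × 1/4 = 400.75
χ² = Σ (O − E)² / E
  long-rooted: (404 − 400.75)² / 400.75 = 0.0264
  oval-rooted: (789 − 801.5)² / 801.5 = 0.1949
  round-rooted: (410 − 400.75)² / 400.75 = 0.2135
χ² = 0.0264 + 0.1949 + 0.2135 = 0.4348 ≈ 0.435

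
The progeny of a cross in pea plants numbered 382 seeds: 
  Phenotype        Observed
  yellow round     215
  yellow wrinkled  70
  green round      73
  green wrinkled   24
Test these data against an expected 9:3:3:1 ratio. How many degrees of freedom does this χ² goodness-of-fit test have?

A goodness-of-fit test with 4 phenotype classes has df = 4 − 1 = 3.

3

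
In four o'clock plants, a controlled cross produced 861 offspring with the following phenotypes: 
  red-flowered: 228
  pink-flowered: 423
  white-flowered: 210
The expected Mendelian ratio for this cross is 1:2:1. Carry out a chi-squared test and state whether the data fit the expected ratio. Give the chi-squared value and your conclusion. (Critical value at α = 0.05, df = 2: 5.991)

The 1:2:1 ratio has 4 parts, so with N = 861 the expected counts are:
  red-flowered: 861 × 1/4 = 215.25
  pink-flowered: 861 × 2/4 = 430.5
  white-flowered: 861 × 1/4 = 215.25
χ² = Σ (O − E)² / E
  red-flowered: (228 − 215.25)² / 215.25 = 0.7552
  pink-flowered: (423 − 430.5)² / 430.5 = 0.1307
  white-flowered: (210 − 215.25)² / 215.25 = 0.1280
χ² = 0.7552 + 0.1307 + 0.1280 = 1.0139 ≈ 1.014
Degrees of freedom = 3 − 1 = 2; critical value at α = 0.05 is 5.991.
Since 1.014 < 5.991, we fail to reject the null hypothesis — the data are consistent with the 1:2:1 ratio.

1.014; consistent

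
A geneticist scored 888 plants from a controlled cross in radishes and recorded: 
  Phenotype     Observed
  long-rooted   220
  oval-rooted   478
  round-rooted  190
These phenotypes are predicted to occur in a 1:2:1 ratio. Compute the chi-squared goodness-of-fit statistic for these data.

Total ratio parts = 4. Expected numbers out of 888:
  long-rooted: 888 × 1/4 = 222
  oval-rooted: 888 × 2/4 = 444
  round-rooted: 888 × 1/4 = 222
χ² = Σ (O − E)² / E
  long-rooted: (220 − 222)² / 222 = 0.0180
  oval-rooted: (478 − 444)² / 444 = 2.6036
  round-rooted: (190 − 222)² / 222 = 4.6126
χ² = 0.0180 + 2.6036 + 4.6126 = 7.2342 ≈ 7.234

7.234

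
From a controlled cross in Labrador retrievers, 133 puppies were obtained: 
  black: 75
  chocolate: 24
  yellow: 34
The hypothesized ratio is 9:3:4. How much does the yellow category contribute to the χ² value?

0.017

Under the 9:3:4 hypothesis (Σ ratio = 16, N = 133):
  black: 133 × 9/16 = 74.8125
  chocolate: 133 × 3/16 = 24.9375
  yellow: 133 × 4/16 = 33.25
Contribution of yellow: (34 − 33.25)² / 33.25 = 0.0169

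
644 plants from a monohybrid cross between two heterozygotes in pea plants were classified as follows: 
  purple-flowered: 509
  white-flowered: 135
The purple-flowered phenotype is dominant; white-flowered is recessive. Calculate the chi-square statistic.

5.598

For a monohybrid cross between heterozygotes with complete dominance, the expected phenotypic ratio is 3:1.
Total ratio parts = 4. Expected numbers out of 644:
  purple-flowered: 644 × 3/4 = 483
  white-flowered: 644 × 1/4 = 161
χ² = Σ (O − E)² / E
  purple-flowered: (509 − 483)² / 483 = 1.3996
  white-flowered: (135 − 161)² / 161 = 4.1988
χ² = 1.3996 + 4.1988 = 5.5984 ≈ 5.598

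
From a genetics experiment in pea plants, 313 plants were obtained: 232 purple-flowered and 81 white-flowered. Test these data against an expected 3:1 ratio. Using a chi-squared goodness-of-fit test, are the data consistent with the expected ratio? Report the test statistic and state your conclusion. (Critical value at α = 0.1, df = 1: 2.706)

0.129; consistent

Expected counts for N = 313 under a 3:1 ratio (total parts = 4):
  purple-flowered: 313 × 3/4 = 234.75
  white-flowered: 313 × 1/4 = 78.25
χ² = Σ (O − E)² / E
  purple-flowered: (232 − 234.75)² / 234.75 = 0.0322
  white-flowered: (81 − 78.25)² / 78.25 = 0.0966
χ² = 0.0322 + 0.0966 = 0.1288 ≈ 0.129
Degrees of freedom = 2 − 1 = 1; critical value at α = 0.1 is 2.706.
Since 0.129 < 2.706, we fail to reject the null hypothesis — the data are consistent with the 3:1 ratio.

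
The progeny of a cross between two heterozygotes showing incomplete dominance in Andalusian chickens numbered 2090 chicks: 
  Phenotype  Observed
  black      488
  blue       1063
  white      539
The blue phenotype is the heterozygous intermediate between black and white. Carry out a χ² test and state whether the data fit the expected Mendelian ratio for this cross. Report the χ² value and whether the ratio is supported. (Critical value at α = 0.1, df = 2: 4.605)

With incomplete dominance, a heterozygote × heterozygote cross gives a 1:2:1 phenotypic ratio.
Total ratio parts = 4. Expected numbers out of 2090:
  black: 2090 × 1/4 = 522.5
  blue: 2090 × 2/4 = 1045
  white: 2090 × 1/4 = 522.5
χ² = Σ (O − E)² / E
  black: (488 − 522.5)² / 522.5 = 2.2780
  blue: (1063 − 1045)² / 1045 = 0.3100
  white: (539 − 522.5)² / 522.5 = 0.5211
χ² = 2.2780 + 0.3100 + 0.5211 = 3.1091 ≈ 3.109
Degrees of freedom = 3 − 1 = 2; critical value at α = 0.1 is 4.605.
Since 3.109 < 4.605, we fail to reject the null hypothesis — the data are consistent with the 1:2:1 ratio.

3.109; consistent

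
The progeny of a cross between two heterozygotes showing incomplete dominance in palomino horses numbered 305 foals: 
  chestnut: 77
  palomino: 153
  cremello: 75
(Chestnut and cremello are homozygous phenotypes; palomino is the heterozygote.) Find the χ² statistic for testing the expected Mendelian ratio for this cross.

0.030

With incomplete dominance, a heterozygote × heterozygote cross gives a 1:2:1 phenotypic ratio.
The 1:2:1 ratio has 4 parts, so with N = 305 the expected counts are:
  chestnut: 305 × 1/4 = 76.25
  palomino: 305 × 2/4 = 152.5
  cremello: 305 × 1/4 = 76.25
χ² = Σ (O − E)² / E
  chestnut: (77 − 76.25)² / 76.25 = 0.0074
  palomino: (153 − 152.5)² / 152.5 = 0.0016
  cremello: (75 − 76.25)² / 76.25 = 0.0205
χ² = 0.0074 + 0.0016 + 0.0205 = 0.0295 ≈ 0.030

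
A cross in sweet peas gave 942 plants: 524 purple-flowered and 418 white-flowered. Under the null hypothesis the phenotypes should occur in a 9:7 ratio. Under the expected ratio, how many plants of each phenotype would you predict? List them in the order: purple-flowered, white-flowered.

Total ratio parts = 16. Expected numbers out of 942:
  purple-flowered: 942 × 9/16 = 529.875
  white-flowered: 942 × 7/16 = 412.125

529.875, 412.125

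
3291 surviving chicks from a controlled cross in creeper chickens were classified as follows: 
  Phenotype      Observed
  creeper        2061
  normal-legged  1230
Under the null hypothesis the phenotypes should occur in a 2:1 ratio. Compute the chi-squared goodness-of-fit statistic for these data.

The 2:1 ratio has 3 parts, so with N = 3291 the expected counts are:
  creeper: 3291 × 2/3 = 2194
  normal-legged: 3291 × 1/3 = 1097
χ² = Σ (O − E)² / E
  creeper: (2061 − 2194)² / 2194 = 8.0624
  normal-legged: (1230 − 1097)² / 1097 = 16.1249
χ² = 8.0624 + 16.1249 = 24.1873 ≈ 24.187

24.187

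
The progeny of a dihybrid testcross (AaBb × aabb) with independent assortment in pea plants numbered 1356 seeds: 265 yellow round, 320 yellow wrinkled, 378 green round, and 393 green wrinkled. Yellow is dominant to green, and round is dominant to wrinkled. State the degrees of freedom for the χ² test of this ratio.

3

A dihybrid testcross with independent assortment gives a 1:1:1:1 ratio.
A goodness-of-fit test with 4 phenotype classes has df = 4 − 1 = 3.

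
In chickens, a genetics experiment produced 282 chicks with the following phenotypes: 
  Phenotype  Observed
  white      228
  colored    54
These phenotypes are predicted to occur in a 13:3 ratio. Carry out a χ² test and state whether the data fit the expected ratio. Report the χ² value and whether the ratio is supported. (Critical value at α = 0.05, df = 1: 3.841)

Under the 13:3 hypothesis (Σ ratio = 16, N = 282):
  white: 282 × 13/16 = 229.125
  colored: 282 × 3/16 = 52.875
χ² = Σ (O − E)² / E
  white: (228 − 229.125)² / 229.125 = 0.0055
  colored: (54 − 52.875)² / 52.875 = 0.0239
χ² = 0.0055 + 0.0239 = 0.0294 ≈ 0.029
Degrees of freedom = 2 − 1 = 1; critical value at α = 0.05 is 3.841.
Since 0.029 < 3.841, we fail to reject the null hypothesis — the data are consistent with the 13:3 ratio.

0.029; consistent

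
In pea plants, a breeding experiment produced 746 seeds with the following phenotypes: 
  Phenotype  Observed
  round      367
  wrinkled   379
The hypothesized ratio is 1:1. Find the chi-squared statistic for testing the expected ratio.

Total ratio parts = 2. Expected numbers out of 746:
  round: 746 × 1/2 = 373
  wrinkled: 746 × 1/2 = 373
χ² = Σ (O − E)² / E
  round: (367 − 373)² / 373 = 0.0965
  wrinkled: (379 − 373)² / 373 = 0.0965
χ² = 0.0965 + 0.0965 = 0.193

0.193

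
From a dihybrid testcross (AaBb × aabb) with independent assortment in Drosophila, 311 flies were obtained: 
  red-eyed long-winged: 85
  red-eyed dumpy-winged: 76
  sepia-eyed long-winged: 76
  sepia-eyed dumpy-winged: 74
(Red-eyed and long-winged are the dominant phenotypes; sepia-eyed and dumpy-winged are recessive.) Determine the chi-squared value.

A dihybrid testcross with independent assortment gives a 1:1:1:1 ratio.
Total ratio parts = 4. Expected numbers out of 311:
  red-eyed long-winged: 311 × 1/4 = 77.75
  red-eyed dumpy-winged: 311 × 1/4 = 77.75
  sepia-eyed long-winged: 311 × 1/4 = 77.75
  sepia-eyed dumpy-winged: 311 × 1/4 = 77.75
χ² = Σ (O − E)² / E
  red-eyed long-winged: (85 − 77.75)² / 77.75 = 0.6760
  red-eyed dumpy-winged: (76 − 77.75)² / 77.75 = 0.0394
  sepia-eyed long-winged: (76 − 77.75)² / 77.75 = 0.0394
  sepia-eyed dumpy-winged: (74 − 77.75)² / 77.75 = 0.1809
χ² = 0.6760 + 0.0394 + 0.0394 + 0.1809 = 0.9357 ≈ 0.936

0.936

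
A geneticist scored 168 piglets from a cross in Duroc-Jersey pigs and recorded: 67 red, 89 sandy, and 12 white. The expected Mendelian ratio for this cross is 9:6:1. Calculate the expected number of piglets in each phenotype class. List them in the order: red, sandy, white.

94.5, 63, 10.5

Total ratio parts = 16. Expected numbers out of 168:
  red: 168 × 9/16 = 94.5
  sandy: 168 × 6/16 = 63
  white: 168 × 1/16 = 10.5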